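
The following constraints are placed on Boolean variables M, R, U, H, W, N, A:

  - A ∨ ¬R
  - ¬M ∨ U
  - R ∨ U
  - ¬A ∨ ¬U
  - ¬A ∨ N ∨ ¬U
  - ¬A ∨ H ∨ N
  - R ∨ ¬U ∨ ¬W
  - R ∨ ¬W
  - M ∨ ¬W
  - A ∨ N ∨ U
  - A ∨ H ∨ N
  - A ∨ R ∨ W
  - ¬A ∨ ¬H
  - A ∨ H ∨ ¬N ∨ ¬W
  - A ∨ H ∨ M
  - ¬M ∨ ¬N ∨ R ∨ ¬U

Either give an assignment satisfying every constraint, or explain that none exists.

Set M = False.
  then (M ∨ ¬W) forces W = False.
Try R = False:
  (R ∨ U) forces U = True.
  (¬A ∨ ¬U) forces A = False.
  clause (A ∨ R ∨ W) is falsified — backtrack.
So R = True.
  then (A ∨ ¬R) forces A = True.
  then (¬A ∨ ¬U) forces U = False.
  then (¬A ∨ ¬H) forces H = False.
  then (¬A ∨ H ∨ N) forces N = True.
All clauses satisfied.

M = False; R = True; U = False; H = False; W = False; N = True; A = True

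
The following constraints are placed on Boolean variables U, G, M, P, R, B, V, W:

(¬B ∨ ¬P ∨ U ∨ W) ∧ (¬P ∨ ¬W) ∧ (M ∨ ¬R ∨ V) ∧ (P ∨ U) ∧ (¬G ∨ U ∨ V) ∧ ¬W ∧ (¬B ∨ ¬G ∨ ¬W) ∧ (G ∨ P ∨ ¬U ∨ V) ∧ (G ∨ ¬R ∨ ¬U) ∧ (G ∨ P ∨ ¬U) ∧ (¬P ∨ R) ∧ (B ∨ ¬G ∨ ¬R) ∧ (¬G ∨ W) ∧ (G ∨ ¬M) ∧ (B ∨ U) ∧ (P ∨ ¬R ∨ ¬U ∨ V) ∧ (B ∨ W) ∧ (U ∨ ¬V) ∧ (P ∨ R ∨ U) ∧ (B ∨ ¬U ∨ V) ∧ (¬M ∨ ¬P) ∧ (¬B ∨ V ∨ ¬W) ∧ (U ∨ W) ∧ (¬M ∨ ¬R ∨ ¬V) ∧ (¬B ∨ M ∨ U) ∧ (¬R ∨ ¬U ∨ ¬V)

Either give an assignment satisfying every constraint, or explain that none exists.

Case U = True:
  (¬W) forces W = False.
  (¬G ∨ W) forces G = False.
  (G ∨ ¬R ∨ ¬U) forces R = False.
  (G ∨ P ∨ ¬U) forces P = True.
  Clause (¬P ∨ R) is falsified — contradiction.
Case U = False:
  (P ∨ U) forces P = True.
  (¬P ∨ ¬W) forces W = False.
  Clause (U ∨ W) is falsified — contradiction.
Both cases fail, so the formula is unsatisfiable.

No satisfying assignment exists.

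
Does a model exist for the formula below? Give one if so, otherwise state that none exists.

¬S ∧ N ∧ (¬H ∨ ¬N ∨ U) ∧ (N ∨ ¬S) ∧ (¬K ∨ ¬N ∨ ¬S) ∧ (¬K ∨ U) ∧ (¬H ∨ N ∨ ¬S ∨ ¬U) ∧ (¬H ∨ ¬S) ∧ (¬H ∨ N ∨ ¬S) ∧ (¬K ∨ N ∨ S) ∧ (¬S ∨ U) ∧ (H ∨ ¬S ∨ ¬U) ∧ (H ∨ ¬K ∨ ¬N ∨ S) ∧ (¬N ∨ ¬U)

Unit clause (¬S) forces S = False.
Unit clause (N) forces N = True.
In (¬N ∨ ¬U) only ¬U is left, so U = False.
In (¬H ∨ ¬N ∨ U) only ¬H is left, so H = False.
In (¬K ∨ U) only ¬K is left, so K = False.
All clauses satisfied.

H = False; K = False; N = True; U = False; S = False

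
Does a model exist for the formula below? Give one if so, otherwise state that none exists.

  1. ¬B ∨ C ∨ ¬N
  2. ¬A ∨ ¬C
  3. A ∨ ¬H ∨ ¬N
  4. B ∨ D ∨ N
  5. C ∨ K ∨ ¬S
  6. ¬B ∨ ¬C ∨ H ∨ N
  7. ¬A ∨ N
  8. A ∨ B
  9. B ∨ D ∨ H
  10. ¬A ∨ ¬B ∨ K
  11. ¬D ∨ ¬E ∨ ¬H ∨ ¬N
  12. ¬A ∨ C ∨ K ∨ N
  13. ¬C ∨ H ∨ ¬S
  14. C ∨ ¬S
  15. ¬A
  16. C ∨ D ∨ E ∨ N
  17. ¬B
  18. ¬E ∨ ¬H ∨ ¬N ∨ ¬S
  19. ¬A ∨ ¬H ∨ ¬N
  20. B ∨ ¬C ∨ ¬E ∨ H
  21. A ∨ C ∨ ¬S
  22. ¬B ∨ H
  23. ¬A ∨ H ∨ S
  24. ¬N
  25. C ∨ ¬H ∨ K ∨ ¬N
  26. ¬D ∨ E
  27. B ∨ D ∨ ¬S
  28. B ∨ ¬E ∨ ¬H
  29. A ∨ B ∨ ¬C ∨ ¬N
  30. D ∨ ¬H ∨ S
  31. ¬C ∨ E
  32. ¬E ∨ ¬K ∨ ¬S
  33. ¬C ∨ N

No satisfying assignment exists.

Case B = True:
  Clause (¬B) is falsified — contradiction.
Case B = False:
  (A ∨ B) forces A = True.
  Clause (¬A) is falsified — contradiction.
Both cases fail, so the formula is unsatisfiable.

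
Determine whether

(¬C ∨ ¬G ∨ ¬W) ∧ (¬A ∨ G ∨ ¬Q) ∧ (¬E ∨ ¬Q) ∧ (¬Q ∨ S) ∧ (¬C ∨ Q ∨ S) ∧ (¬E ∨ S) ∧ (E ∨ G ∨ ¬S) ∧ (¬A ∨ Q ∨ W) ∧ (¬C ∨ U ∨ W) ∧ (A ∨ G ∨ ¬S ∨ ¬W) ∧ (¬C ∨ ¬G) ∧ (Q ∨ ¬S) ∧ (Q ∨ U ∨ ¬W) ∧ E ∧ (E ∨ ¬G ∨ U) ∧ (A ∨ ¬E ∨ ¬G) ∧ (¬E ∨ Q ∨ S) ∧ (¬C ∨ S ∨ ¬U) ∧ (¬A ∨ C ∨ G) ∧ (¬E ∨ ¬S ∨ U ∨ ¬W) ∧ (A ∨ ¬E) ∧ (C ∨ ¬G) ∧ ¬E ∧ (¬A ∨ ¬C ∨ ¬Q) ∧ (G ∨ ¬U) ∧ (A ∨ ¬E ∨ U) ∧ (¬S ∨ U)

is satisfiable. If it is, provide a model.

Case E = True:
  Clause (¬E) is falsified — contradiction.
Case E = False:
  Clause (E) is falsified — contradiction.
Both cases fail, so the formula is unsatisfiable.

UNSATISFIABLE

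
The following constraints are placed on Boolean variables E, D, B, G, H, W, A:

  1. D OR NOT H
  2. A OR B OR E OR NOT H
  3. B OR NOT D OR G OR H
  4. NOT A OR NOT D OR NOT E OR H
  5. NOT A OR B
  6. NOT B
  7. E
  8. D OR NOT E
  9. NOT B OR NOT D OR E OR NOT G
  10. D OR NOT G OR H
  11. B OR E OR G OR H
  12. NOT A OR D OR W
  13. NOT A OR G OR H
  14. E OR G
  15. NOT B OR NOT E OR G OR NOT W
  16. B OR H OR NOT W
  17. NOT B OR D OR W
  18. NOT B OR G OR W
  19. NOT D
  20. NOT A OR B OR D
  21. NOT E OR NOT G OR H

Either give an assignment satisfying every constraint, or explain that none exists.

Case E = True:
  (NOT B) forces B = False.
  (NOT A OR B) forces A = False.
  (D OR NOT E) forces D = True.
  Clause (NOT D) is falsified — contradiction.
Case E = False:
  Clause (E) is falsified — contradiction.
Both cases fail, so the formula is unsatisfiable.

Unsatisfiable — no assignment works.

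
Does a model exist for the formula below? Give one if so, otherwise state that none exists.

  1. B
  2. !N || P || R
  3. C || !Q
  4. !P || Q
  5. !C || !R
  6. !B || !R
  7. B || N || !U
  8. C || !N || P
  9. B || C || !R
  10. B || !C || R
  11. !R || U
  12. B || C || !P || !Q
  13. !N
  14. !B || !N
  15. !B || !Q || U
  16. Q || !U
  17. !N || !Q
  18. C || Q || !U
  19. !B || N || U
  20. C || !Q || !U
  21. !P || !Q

U: True, N: False, R: False, C: True, P: False, B: True, Q: True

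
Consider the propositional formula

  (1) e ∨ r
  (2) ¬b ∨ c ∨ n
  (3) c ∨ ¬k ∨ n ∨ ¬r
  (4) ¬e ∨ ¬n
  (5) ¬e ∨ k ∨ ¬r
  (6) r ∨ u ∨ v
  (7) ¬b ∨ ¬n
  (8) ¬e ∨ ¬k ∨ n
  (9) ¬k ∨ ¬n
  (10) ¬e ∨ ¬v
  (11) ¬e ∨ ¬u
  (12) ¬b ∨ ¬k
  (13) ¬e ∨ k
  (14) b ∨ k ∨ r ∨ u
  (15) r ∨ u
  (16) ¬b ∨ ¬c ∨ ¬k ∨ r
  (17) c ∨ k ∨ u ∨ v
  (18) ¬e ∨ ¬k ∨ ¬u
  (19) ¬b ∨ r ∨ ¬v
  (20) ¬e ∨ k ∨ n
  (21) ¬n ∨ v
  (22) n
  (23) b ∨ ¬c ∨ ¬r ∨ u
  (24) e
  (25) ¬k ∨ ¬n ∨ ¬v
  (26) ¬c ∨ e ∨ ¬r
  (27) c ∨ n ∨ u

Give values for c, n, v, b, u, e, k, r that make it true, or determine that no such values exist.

The formula is unsatisfiable.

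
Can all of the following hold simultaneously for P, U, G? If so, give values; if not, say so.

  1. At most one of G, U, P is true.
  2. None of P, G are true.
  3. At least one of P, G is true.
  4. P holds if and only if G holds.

No satisfying assignment exists.

Case P = True:
  Constraint (2) is violated (P=T) — contradiction.
Case P = False:
  (2) forces G = False.
  Constraint (3) is violated (P=F, G=F) — contradiction.
Both cases fail — unsatisfiable.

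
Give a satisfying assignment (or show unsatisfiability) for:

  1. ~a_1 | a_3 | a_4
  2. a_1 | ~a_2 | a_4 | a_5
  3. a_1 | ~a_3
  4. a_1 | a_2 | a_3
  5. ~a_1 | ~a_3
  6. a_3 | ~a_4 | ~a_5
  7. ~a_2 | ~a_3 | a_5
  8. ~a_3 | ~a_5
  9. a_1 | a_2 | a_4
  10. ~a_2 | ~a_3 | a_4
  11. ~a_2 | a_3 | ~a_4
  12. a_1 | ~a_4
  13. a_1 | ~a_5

a_1=T, a_2=F, a_3=F, a_4=T, a_5=F

Set a_1 = True.
  then (~a_1 | ~a_3) forces a_3 = False.
  then (~a_1 | a_3 | a_4) forces a_4 = True.
  then (a_3 | ~a_4 | ~a_5) forces a_5 = False.
  then (~a_2 | a_3 | ~a_4) forces a_2 = False.
All clauses satisfied.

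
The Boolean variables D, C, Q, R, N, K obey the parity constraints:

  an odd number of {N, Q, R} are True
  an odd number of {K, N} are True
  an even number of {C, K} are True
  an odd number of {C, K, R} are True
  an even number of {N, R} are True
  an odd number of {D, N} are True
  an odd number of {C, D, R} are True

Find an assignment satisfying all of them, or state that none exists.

D = False, C = False, Q = True, R = True, N = True, K = False

{N, Q, R}: 3 true → odd ✓
{K, N}: 1 true → odd ✓
{C, K}: 0 true → even ✓
{C, K, R}: 1 true → odd ✓
{N, R}: 2 true → even ✓
{D, N}: 1 true → odd ✓
{C, D, R}: 1 true → odd ✓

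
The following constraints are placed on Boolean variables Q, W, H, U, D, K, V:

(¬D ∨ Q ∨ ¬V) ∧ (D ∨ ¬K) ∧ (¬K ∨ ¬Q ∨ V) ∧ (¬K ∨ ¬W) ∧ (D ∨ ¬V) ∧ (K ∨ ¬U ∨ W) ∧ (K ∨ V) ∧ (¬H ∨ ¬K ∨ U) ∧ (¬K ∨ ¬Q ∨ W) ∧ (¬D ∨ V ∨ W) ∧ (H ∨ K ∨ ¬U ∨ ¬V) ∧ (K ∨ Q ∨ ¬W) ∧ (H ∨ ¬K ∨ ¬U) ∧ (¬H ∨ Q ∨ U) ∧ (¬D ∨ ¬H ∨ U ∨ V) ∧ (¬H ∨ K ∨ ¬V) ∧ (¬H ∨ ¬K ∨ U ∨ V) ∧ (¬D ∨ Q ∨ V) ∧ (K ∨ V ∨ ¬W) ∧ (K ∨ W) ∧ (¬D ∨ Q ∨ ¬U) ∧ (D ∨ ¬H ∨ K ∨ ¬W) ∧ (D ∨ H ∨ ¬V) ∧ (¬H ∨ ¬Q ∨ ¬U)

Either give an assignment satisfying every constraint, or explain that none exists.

Set Q = True.
Set W = True.
  then (¬K ∨ ¬W) forces K = False.
  then (K ∨ V) forces V = True.
  then (¬H ∨ K ∨ ¬V) forces H = False.
  then (D ∨ H ∨ ¬V) forces D = True.
  then (H ∨ K ∨ ¬U ∨ ¬V) forces U = False.
All clauses satisfied.

Q=T, W=T, H=F, U=F, D=T, K=F, V=T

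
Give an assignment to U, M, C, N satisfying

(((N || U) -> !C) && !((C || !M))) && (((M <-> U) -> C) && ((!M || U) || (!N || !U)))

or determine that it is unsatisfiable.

U = False, M = True, C = False, N = True

  ((N || U) -> !C) && !((C || !M)) = True
    (N || U) -> !C = True
      N || U = True
      !C = True
    !((C || !M)) = True
      C || !M = False
        !M = False
  ((M <-> U) -> C) && ((!M || U) || (!N || !U)) = True
    (M <-> U) -> C = True
      M <-> U = False
    (!M || U) || (!N || !U) = True
      !M || U = False
        !M = False
      !N || !U = True
        !N = False
        !U = True
Both conjuncts True, so the formula holds.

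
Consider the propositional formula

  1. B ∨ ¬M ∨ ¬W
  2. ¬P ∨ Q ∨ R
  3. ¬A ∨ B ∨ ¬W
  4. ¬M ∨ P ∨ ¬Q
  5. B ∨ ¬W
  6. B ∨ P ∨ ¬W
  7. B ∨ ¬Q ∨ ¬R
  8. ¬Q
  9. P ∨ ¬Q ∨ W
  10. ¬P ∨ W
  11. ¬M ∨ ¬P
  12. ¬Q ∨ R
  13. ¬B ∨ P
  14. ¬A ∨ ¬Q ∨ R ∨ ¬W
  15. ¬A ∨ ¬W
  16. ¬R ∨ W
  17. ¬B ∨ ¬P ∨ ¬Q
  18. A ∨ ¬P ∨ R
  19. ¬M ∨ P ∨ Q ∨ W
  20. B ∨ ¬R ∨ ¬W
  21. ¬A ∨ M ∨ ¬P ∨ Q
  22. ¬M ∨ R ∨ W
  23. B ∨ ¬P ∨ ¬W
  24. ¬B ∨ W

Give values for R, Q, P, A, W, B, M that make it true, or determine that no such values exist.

R=F; Q=F; P=F; A=T; W=F; B=F; M=F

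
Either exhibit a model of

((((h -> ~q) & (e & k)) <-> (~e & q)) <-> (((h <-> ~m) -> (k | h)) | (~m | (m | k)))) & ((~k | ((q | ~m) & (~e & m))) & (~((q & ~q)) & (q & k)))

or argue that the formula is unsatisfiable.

Unsatisfiable — no assignment works.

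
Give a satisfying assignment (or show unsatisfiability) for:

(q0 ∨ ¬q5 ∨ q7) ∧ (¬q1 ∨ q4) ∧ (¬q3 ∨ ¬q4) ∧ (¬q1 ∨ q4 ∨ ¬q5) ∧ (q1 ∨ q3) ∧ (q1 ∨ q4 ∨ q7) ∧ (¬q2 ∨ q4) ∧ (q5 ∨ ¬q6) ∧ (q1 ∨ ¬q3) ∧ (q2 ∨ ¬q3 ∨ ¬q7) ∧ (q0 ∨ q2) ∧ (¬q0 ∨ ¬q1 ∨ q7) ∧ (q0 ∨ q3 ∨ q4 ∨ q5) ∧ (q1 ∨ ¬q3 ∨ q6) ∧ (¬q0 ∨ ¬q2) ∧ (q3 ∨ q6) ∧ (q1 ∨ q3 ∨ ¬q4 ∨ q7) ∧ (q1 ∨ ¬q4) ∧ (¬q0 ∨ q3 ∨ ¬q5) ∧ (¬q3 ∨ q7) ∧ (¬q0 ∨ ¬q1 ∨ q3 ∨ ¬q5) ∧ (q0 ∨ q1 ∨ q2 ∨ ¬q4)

Set q0 = False.
  then (q0 ∨ q2) forces q2 = True.
  then (¬q2 ∨ q4) forces q4 = True.
  then (q1 ∨ ¬q4) forces q1 = True.
  then (¬q3 ∨ ¬q4) forces q3 = False.
  then (q3 ∨ q6) forces q6 = True.
  then (q5 ∨ ¬q6) forces q5 = True.
  then (q0 ∨ ¬q5 ∨ q7) forces q7 = True.
All clauses satisfied.

q0 = False; q1 = True; q2 = True; q3 = False; q4 = True; q5 = True; q6 = True; q7 = True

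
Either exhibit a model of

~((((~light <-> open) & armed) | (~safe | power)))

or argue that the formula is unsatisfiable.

light=T, open=T, safe=T, armed=T, power=F

  ~((((~light <-> open) & armed) | (~safe | power))) = True
    ((~light <-> open) & armed) | (~safe | power) = False
      (~light <-> open) & armed = False
        ~light <-> open = False
          ~light = False
      ~safe | power = False
        ~safe = False
The formula evaluates to True.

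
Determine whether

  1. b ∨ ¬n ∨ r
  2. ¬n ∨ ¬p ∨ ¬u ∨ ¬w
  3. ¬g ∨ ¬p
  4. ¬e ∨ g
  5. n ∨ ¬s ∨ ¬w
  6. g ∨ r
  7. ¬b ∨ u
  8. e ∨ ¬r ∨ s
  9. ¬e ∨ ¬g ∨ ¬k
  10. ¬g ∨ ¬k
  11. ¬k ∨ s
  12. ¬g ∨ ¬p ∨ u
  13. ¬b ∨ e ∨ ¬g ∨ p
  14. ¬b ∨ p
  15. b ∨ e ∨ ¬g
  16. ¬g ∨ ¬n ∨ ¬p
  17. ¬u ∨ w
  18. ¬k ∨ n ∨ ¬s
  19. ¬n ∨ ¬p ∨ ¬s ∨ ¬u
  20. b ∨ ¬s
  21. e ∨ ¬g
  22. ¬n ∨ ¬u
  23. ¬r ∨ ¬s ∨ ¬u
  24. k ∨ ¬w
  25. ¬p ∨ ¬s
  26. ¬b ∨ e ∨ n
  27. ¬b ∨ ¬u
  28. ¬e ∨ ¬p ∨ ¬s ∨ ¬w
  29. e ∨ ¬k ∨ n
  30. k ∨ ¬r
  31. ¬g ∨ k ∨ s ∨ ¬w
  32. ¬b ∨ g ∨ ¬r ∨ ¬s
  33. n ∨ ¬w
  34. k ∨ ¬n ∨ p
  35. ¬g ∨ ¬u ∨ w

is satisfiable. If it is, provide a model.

Set n = False.
  then (n ∨ ¬w) forces w = False.
  then (¬u ∨ w) forces u = False.
  then (¬b ∨ u) forces b = False.
  then (b ∨ ¬s) forces s = False.
  then (¬k ∨ s) forces k = False.
  then (k ∨ ¬r) forces r = False.
  then (g ∨ r) forces g = True.
  then (¬g ∨ ¬p ∨ u) forces p = False.
  then (b ∨ e ∨ ¬g) forces e = True.
All clauses satisfied.

n = False; r = False; k = False; u = False; e = True; s = False; b = False; g = True; w = False; p = False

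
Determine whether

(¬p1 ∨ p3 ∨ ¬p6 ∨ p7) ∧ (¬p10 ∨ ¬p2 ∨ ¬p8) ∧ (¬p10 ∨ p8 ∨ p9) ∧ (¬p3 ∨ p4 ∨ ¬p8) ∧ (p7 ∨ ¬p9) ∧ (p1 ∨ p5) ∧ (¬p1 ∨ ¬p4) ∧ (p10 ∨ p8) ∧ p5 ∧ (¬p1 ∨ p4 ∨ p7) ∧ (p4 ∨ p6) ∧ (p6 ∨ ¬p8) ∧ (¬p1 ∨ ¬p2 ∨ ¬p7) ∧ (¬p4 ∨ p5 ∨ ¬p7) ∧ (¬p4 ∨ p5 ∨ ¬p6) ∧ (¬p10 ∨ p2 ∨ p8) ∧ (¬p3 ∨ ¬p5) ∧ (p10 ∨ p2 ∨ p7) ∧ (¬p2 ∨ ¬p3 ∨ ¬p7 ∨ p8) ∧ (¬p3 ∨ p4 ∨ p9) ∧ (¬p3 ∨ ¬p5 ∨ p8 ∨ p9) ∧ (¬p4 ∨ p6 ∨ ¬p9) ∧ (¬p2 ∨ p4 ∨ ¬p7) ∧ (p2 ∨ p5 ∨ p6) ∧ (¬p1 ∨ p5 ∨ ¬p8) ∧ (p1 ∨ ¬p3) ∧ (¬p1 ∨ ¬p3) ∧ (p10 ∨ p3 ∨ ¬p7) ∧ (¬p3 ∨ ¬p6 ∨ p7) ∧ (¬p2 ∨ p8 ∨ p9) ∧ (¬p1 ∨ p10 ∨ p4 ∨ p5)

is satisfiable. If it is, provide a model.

p1: False, p2: False, p3: False, p4: True, p5: True, p6: True, p7: True, p8: True, p9: True, p10: True

Unit clause (p5) forces p5 = True.
In (¬p3 ∨ ¬p5) only ¬p3 is left, so p3 = False.
Set p1 = False.
Set p2 = False.
Set p4 = True.
Try p6 = False:
  (p6 ∨ ¬p8) forces p8 = False.
  (p10 ∨ p8) forces p10 = True.
  clause (¬p10 ∨ p2 ∨ p8) is falsified — backtrack.
So p6 = True.
Set p7 = True.
  then (p10 ∨ p3 ∨ ¬p7) forces p10 = True.
  then (¬p10 ∨ p2 ∨ p8) forces p8 = True.
Set p9 = True.
All clauses satisfied.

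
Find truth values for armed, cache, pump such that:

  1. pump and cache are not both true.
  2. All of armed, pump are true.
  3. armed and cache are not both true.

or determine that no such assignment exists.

armed=T, cache=F, pump=T

  (1) pump=T, cache=F — not both ✓
  (2) {armed, pump}: all 2 true ✓
  (3) armed=T, cache=F — not both ✓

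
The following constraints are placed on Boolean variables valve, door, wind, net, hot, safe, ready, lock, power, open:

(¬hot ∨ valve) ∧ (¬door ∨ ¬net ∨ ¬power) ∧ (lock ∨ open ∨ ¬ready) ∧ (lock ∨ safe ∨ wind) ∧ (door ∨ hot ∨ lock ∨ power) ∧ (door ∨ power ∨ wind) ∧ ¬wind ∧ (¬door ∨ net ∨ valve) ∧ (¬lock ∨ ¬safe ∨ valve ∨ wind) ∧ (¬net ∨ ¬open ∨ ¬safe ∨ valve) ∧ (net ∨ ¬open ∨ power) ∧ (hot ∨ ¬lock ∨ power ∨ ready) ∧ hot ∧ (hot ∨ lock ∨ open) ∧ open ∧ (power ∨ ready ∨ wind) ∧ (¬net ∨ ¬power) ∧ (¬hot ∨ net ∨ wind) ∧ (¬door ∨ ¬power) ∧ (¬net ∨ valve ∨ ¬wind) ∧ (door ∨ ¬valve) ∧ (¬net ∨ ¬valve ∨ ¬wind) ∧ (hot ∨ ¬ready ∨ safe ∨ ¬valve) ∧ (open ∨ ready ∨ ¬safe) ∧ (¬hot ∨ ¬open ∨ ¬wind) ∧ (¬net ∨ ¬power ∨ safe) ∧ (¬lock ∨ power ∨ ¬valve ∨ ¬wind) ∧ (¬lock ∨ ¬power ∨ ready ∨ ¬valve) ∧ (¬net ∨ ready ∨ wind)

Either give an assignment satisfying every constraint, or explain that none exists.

Unit clause (¬wind) forces wind = False.
Unit clause (hot) forces hot = True.
Unit clause (open) forces open = True.
In (¬hot ∨ net ∨ wind) only net is left, so net = True.
In (¬net ∨ ready ∨ wind) only ready is left, so ready = True.
In (¬hot ∨ valve) only valve is left, so valve = True.
In (¬net ∨ ¬power) only ¬power is left, so power = False.
In (door ∨ ¬valve) only door is left, so door = True.
Set safe = True.
Set lock = True.
All clauses satisfied.

valve = True, door = True, wind = False, net = True, hot = True, safe = True, ready = True, lock = True, power = False, open = True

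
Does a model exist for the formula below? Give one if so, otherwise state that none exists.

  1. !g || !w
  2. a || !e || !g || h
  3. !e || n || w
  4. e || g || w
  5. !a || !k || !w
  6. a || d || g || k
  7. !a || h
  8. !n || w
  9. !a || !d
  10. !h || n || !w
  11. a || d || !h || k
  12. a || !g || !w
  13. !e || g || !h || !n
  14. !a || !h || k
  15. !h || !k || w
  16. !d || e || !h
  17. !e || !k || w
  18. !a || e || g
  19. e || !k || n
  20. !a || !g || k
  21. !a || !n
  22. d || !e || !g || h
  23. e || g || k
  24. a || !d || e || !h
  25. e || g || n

Set a = False.
Set g = True.
  then (!g || !w) forces w = False.
  then (!n || w) forces n = False.
  then (!e || n || w) forces e = False.
  then (e || !k || n) forces k = False.
Set d = False.
  then (a || d || !h || k) forces h = False.
All clauses satisfied.

a=F; g=T; e=F; w=F; d=F; n=F; k=F; h=F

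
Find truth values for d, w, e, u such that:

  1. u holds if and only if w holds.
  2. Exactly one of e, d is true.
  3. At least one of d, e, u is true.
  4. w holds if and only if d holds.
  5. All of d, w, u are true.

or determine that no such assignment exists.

d=T, w=T, e=F, u=T

  (1) u=T, w=T — same ✓
  (2) {e, d}: 1 true — exactly one ✓
  (3) {d, e, u}: 2 true — at least one ✓
  (4) w=T, d=T — same ✓
  (5) {d, w, u}: all 3 true ✓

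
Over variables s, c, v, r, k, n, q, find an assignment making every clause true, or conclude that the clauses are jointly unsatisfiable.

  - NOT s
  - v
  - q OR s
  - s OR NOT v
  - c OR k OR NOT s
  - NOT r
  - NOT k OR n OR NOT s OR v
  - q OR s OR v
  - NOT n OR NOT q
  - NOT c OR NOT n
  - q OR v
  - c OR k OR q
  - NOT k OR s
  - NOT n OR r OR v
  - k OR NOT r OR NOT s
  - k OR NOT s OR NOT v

Case s = True:
  Clause (NOT s) is falsified — contradiction.
Case s = False:
  (v) forces v = True.
  Clause (s OR NOT v) is falsified — contradiction.
Both cases fail, so the formula is unsatisfiable.

No satisfying assignment exists.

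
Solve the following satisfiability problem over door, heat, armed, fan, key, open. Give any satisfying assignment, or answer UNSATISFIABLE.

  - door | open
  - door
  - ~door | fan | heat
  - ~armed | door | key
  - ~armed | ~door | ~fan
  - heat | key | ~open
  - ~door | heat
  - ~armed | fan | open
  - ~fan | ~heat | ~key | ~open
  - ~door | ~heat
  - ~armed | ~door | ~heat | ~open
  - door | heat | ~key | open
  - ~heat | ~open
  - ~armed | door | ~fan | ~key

Case door = True:
  (~door | heat) forces heat = True.
  Clause (~door | ~heat) is falsified — contradiction.
Case door = False:
  Clause (door) is falsified — contradiction.
Both cases fail, so the formula is unsatisfiable.

UNSATISFIABLE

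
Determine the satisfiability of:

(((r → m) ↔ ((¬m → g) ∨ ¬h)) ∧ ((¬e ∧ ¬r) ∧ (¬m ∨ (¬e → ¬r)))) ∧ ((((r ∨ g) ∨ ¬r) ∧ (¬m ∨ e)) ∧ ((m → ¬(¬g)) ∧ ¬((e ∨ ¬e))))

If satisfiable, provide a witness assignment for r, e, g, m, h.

No satisfying assignment exists.

The conjunct ¬((e ∨ ¬e)) is unsatisfiable on its own:
  e=F: evaluates to False.
  e=T: evaluates to False.
So the whole conjunction is unsatisfiable.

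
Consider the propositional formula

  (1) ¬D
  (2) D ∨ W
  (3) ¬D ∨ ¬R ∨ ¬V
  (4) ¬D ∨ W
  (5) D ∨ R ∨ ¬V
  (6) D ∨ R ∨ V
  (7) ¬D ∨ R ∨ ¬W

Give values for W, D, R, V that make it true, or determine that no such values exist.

W: True, D: False, R: True, V: True

Unit clause (¬D) forces D = False.
In (D ∨ W) only W is left, so W = True.
Set R = True.
Set V = True.
Check each clause:
  (¬D): ¬D holds.
  (D ∨ W): W holds.
  (¬D ∨ ¬R ∨ ¬V): ¬D holds.
  (¬D ∨ W): ¬D holds.
  (D ∨ R ∨ ¬V): R holds.
  (D ∨ R ∨ V): R holds.
  (¬D ∨ R ∨ ¬W): ¬D holds.
All clauses satisfied.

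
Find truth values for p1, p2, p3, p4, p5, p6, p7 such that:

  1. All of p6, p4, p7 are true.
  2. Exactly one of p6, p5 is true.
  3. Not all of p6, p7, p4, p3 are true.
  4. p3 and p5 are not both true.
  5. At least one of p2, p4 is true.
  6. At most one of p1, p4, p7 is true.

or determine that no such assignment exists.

UNSATISFIABLE

Case p4 = True:
  (1) forces p6 = True.
  (1) forces p7 = True.
  Constraint (6) is violated (p4=T, p7=T) — contradiction.
Case p4 = False:
  Constraint (1) is violated (p4=F) — contradiction.
Both cases fail — unsatisfiable.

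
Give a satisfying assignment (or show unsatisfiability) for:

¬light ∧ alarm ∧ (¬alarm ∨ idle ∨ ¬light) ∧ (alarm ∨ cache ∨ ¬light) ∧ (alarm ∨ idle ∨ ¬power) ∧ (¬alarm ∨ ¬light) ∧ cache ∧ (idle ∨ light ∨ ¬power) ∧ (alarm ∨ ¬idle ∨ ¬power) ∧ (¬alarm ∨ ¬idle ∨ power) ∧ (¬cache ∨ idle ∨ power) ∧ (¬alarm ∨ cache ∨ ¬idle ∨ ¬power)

alarm = True; idle = True; light = False; power = True; cache = True

Unit clause (¬light) forces light = False.
Unit clause (alarm) forces alarm = True.
Unit clause (cache) forces cache = True.
Set idle = True.
  then (¬alarm ∨ ¬idle ∨ power) forces power = True.
All clauses satisfied.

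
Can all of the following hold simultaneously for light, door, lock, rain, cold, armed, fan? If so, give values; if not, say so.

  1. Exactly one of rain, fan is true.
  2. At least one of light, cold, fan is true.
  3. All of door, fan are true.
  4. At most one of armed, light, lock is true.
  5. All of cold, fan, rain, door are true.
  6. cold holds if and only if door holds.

The formula is unsatisfiable.

Case rain = True:
  (1) with rain=T forces fan = False.
  Constraint (3) is violated (fan=F) — contradiction.
Case rain = False:
  Constraint (5) is violated (rain=F) — contradiction.
Both cases fail — unsatisfiable.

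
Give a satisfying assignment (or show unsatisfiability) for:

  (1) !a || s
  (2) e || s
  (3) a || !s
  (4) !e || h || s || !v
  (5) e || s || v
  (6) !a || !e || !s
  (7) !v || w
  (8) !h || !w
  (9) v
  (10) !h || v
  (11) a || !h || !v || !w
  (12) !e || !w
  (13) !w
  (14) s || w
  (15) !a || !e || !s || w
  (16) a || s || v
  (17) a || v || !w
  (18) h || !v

Case w = True:
  Clause (!w) is falsified — contradiction.
Case w = False:
  (!v || w) forces v = False.
  Clause (v) is falsified — contradiction.
Both cases fail, so the formula is unsatisfiable.

Unsatisfiable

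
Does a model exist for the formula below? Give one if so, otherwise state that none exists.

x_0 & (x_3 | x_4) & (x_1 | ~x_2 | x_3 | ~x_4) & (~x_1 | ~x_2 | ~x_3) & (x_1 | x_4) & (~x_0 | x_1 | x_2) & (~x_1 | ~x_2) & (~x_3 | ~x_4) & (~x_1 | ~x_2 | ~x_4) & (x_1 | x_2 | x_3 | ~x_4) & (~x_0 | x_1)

Unit clause (x_0) forces x_0 = True.
In (~x_0 | x_1) only x_1 is left, so x_1 = True.
In (~x_1 | ~x_2) only ~x_2 is left, so x_2 = False.
Set x_3 = True.
  then (~x_3 | ~x_4) forces x_4 = False.
All clauses satisfied.

x_0: True, x_1: True, x_2: False, x_3: True, x_4: False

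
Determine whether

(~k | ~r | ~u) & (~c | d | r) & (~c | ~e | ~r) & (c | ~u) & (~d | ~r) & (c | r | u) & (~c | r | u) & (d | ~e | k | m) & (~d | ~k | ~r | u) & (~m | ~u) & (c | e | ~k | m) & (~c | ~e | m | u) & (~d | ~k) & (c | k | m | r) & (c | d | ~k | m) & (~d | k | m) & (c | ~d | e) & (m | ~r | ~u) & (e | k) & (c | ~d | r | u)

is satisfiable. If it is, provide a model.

u: False; d: False; k: True; m: True; c: True; e: False; r: True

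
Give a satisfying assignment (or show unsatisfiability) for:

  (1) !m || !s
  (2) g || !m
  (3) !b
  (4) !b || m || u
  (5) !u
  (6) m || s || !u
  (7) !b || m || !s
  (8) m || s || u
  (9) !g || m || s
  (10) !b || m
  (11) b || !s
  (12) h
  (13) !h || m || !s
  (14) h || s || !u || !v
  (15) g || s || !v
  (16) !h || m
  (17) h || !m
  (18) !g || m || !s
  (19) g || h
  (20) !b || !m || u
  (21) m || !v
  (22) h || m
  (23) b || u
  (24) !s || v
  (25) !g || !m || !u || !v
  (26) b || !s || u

UNSATISFIABLE

Case u = True:
  Clause (!u) is falsified — contradiction.
Case u = False:
  (!b) forces b = False.
  Clause (b || u) is falsified — contradiction.
Both cases fail, so the formula is unsatisfiable.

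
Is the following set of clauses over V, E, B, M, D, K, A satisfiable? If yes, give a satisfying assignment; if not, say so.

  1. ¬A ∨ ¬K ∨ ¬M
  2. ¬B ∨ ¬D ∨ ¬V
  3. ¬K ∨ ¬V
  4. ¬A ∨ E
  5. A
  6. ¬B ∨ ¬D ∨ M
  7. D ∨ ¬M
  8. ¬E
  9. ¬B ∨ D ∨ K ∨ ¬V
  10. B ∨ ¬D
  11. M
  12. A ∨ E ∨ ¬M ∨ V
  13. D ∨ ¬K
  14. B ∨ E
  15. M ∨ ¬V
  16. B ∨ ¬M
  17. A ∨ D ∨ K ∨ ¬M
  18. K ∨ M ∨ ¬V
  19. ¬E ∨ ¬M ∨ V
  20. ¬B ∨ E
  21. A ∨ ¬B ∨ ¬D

Case E = True:
  Clause (¬E) is falsified — contradiction.
Case E = False:
  (¬A ∨ E) forces A = False.
  Clause (A) is falsified — contradiction.
Both cases fail, so the formula is unsatisfiable.

Unsatisfiable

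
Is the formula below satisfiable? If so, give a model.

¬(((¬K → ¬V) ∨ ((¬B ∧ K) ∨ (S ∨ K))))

S = False, V = True, K = False, B = True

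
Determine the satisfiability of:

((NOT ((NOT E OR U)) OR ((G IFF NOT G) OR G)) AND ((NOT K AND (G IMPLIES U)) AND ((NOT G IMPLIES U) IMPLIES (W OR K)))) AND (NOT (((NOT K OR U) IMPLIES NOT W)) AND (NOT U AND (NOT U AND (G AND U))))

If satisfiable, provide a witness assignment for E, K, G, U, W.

No satisfying assignment exists.

Case U = True: the conjunct NOT U is False.
Case U = False: the conjunct U is False.
Both cases fail — unsatisfiable.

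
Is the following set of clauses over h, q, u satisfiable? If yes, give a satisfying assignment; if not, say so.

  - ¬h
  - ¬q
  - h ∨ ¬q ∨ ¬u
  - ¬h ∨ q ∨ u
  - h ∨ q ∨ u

h: False, q: False, u: True

Unit clause (¬h) forces h = False.
Unit clause (¬q) forces q = False.
In (h ∨ q ∨ u) only u is left, so u = True.
Check each clause:
  (¬h): ¬h holds.
  (¬q): ¬q holds.
  (h ∨ ¬q ∨ ¬u): ¬q holds.
  (¬h ∨ q ∨ u): ¬h holds.
  (h ∨ q ∨ u): u holds.
All clauses satisfied.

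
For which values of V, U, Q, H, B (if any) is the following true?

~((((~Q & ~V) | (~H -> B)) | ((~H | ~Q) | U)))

Unsatisfiable

Case H = True: the formula becomes ~((True | (~Q | U))) = False.
Case H = False: the formula becomes ~((((~Q & ~V) | B) | True)) = False.
Both cases fail — unsatisfiable.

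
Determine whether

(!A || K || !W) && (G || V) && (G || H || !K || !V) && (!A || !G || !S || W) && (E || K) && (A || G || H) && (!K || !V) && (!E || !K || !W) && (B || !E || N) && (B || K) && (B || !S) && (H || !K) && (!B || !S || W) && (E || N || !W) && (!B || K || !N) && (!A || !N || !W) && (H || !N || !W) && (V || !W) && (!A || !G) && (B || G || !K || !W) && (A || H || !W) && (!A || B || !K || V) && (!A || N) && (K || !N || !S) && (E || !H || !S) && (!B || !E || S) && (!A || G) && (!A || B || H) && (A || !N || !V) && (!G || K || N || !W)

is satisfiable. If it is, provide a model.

Set S = False.
Set W = False.
Set G = True.
  then (!A || !G) forces A = False.
Try K = False:
  (E || K) forces E = True.
  (B || K) forces B = True.
  clause (!B || !E || S) is falsified — backtrack.
So K = True.
  then (!K || !V) forces V = False.
  then (H || !K) forces H = True.
Set B = True.
  then (!B || !E || S) forces E = False.
Set N = False.
All clauses satisfied.

S: False; W: False; G: True; A: False; K: True; H: True; B: True; E: False; N: False; V: False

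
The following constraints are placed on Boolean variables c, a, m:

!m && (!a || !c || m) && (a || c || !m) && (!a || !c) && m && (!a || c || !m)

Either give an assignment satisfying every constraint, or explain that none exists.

Case m = True:
  Clause (!m) is falsified — contradiction.
Case m = False:
  Clause (m) is falsified — contradiction.
Both cases fail, so the formula is unsatisfiable.

The formula is unsatisfiable.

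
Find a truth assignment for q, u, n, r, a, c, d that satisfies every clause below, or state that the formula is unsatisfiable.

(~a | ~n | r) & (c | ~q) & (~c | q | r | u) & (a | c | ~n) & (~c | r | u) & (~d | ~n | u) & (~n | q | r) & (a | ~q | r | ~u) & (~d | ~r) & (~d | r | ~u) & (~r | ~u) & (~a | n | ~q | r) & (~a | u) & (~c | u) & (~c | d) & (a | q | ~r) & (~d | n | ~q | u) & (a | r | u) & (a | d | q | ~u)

Set q = False.
Try u = False:
  (~a | u) forces a = False.
  (~c | u) forces c = False.
  (a | c | ~n) forces n = False.
  (a | q | ~r) forces r = False.
  clause (a | r | u) is falsified — backtrack.
So u = True.
  then (~r | ~u) forces r = False.
  then (~n | q | r) forces n = False.
  then (~d | r | ~u) forces d = False.
  then (~c | d) forces c = False.
  then (a | d | q | ~u) forces a = True.
All clauses satisfied.

q=F; u=T; n=F; r=F; a=T; c=F; d=F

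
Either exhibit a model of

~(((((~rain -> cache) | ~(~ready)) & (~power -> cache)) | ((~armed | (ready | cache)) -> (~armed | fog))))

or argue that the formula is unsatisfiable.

ready = True, fog = False, power = False, cache = False, armed = True, rain = False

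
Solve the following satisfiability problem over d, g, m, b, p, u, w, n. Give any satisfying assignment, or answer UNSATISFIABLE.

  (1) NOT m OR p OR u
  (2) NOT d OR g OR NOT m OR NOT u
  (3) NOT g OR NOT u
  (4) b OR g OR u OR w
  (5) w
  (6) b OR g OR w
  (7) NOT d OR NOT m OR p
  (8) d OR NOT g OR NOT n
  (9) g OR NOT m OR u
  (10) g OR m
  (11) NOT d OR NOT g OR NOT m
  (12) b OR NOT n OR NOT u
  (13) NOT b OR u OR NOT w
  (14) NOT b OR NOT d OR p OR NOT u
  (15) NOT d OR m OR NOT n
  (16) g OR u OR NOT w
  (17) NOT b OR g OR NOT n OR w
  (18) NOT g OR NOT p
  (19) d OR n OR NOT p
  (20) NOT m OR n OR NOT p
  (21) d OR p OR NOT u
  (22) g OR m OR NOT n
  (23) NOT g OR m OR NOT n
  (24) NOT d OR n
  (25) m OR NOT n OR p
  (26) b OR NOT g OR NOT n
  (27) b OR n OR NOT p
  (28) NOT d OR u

Unit clause (w) forces w = True.
Set d = False.
Set g = False.
  then (g OR m) forces m = True.
  then (g OR u OR NOT w) forces u = True.
  then (d OR p OR NOT u) forces p = True.
  then (d OR n OR NOT p) forces n = True.
  then (b OR NOT n OR NOT u) forces b = True.
All clauses satisfied.

d = False, g = False, m = True, b = True, p = True, u = True, w = True, n = True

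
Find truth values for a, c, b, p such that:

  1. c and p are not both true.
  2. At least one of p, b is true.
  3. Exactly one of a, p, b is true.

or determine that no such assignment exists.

a = False; c = False; b = False; p = True

  (1) c=F, p=T — not both ✓
  (2) {p, b}: 1 true — at least one ✓
  (3) {a, p, b}: 1 true — exactly one ✓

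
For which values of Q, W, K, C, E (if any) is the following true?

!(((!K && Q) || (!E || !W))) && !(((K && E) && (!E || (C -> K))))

Q = False; W = True; K = False; C = True; E = True

  !(((!K && Q) || (!E || !W))) = True
    (!K && Q) || (!E || !W) = False
      !K && Q = False
        !K = True
      !E || !W = False
        !E = False
        !W = False
  !(((K && E) && (!E || (C -> K)))) = True
    (K && E) && (!E || (C -> K)) = False
      K && E = False
      !E || (C -> K) = False
        !E = False
        C -> K = False
Both conjuncts True, so the formula holds.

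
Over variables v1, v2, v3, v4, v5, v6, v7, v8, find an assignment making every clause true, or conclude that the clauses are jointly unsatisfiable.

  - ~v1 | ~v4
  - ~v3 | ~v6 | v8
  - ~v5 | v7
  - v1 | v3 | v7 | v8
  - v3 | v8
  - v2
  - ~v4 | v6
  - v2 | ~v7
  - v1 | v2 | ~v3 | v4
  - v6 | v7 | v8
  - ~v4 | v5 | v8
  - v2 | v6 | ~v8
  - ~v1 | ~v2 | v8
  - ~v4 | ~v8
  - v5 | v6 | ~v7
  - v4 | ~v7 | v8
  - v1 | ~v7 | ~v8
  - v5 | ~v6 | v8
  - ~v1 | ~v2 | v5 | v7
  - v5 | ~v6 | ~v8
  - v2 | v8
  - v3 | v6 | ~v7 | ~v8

v1=T; v2=T; v3=T; v4=F; v5=T; v6=T; v7=T; v8=T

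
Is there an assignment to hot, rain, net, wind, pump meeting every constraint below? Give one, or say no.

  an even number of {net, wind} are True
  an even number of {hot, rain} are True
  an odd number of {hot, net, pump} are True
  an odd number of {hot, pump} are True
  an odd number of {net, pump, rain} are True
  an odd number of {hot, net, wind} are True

hot = True, rain = True, net = False, wind = False, pump = False

{net, wind}: 0 true → even ✓
{hot, rain}: 2 true → even ✓
{hot, net, pump}: 1 true → odd ✓
{hot, pump}: 1 true → odd ✓
{net, pump, rain}: 1 true → odd ✓
{hot, net, wind}: 1 true → odd ✓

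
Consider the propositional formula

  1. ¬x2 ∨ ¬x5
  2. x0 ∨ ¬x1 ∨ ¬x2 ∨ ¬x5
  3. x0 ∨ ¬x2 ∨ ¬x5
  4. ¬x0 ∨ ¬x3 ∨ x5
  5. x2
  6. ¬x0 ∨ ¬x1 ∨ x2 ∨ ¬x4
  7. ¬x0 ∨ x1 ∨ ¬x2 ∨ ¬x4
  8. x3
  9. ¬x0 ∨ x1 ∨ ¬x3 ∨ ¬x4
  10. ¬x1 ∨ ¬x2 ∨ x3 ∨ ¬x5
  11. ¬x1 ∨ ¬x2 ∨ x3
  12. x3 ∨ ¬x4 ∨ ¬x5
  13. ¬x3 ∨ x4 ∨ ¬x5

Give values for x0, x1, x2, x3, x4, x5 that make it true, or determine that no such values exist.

Unit clause (x2) forces x2 = True.
Unit clause (x3) forces x3 = True.
In (¬x2 ∨ ¬x5) only ¬x5 is left, so x5 = False.
In (¬x0 ∨ ¬x3 ∨ x5) only ¬x0 is left, so x0 = False.
Set x1 = False.
Set x4 = True.
All clauses satisfied.

x0 = False, x1 = False, x2 = True, x3 = True, x4 = True, x5 = False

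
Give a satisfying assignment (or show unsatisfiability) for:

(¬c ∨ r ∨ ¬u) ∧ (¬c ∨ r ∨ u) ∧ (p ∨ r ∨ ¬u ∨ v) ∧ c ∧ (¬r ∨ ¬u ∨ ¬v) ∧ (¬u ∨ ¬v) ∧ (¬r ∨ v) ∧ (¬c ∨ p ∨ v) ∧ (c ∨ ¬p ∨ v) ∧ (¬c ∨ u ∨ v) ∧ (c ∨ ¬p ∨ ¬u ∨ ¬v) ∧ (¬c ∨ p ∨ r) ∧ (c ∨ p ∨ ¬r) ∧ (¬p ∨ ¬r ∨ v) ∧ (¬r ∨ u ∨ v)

Unit clause (c) forces c = True.
Try u = True:
  (¬c ∨ r ∨ ¬u) forces r = True.
  (¬r ∨ ¬u ∨ ¬v) forces v = False.
  clause (¬r ∨ v) is falsified — backtrack.
So u = False.
  then (¬c ∨ r ∨ u) forces r = True.
  then (¬r ∨ v) forces v = True.
Set p = False.
All clauses satisfied.

c: True; u: False; v: True; r: True; p: False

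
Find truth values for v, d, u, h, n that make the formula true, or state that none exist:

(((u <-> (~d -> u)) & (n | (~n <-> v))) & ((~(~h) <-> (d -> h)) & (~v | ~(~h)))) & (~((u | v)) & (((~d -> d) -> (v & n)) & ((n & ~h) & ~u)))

UNSATISFIABLE

Case v = True: the conjunct ~((u | v)) becomes ~((u | True)) = False.
Case v = False: the formula simplifies to (((u <-> (~d -> u)) & (n | n)) & (~(~h) <-> (d -> h))) & (~u & (~((~d -> d)) & ((n & ~h) & ~u))).
  d = True: the conjunct ~((~d -> d)) becomes ~((False -> True)) = False.
  d = False: simplifies to (((u <-> u) & (n | n)) & ~(~h)) & (~u & ((n & ~h) & ~u)).
    h = True: the conjunct ~h is False.
    h = False: the conjunct ~(~h) becomes ~(~False) = False.
Both cases fail — unsatisfiable.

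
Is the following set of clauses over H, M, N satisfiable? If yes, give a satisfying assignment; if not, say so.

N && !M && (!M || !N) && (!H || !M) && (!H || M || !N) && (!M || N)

H: False, M: False, N: True

Unit clause (N) forces N = True.
Unit clause (!M) forces M = False.
In (!H || M || !N) only !H is left, so H = False.
Check each clause:
  (N): N holds.
  (!M): !M holds.
  (!M || !N): !M holds.
  (!H || !M): !H holds.
  (!H || M || !N): !H holds.
  (!M || N): !M holds.
All clauses satisfied.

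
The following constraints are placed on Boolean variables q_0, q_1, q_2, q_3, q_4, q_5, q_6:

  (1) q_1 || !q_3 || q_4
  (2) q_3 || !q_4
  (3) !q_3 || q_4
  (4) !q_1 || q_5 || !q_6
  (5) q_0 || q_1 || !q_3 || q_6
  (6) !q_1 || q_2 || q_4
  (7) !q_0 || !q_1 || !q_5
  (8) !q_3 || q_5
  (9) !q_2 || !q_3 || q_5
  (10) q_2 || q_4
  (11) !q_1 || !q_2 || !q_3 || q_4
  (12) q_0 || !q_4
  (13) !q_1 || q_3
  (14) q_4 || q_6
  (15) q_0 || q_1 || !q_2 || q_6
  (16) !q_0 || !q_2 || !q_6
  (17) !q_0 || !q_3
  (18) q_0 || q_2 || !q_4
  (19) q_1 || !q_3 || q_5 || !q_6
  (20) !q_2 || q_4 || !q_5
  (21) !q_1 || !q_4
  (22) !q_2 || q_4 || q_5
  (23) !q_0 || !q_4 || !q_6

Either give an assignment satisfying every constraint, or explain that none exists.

No satisfying assignment exists.

Case q_3 = True:
  (!q_3 || q_4) forces q_4 = True.
  (!q_3 || q_5) forces q_5 = True.
  (q_0 || !q_4) forces q_0 = True.
  Clause (!q_0 || !q_3) is falsified — contradiction.
Case q_3 = False:
  (q_3 || !q_4) forces q_4 = False.
  (q_2 || q_4) forces q_2 = True.
  (!q_1 || q_3) forces q_1 = False.
  (q_4 || q_6) forces q_6 = True.
  (!q_0 || !q_2 || !q_6) forces q_0 = False.
  (!q_2 || q_4 || !q_5) forces q_5 = False.
  Clause (!q_2 || q_4 || q_5) is falsified — contradiction.
Both cases fail, so the formula is unsatisfiable.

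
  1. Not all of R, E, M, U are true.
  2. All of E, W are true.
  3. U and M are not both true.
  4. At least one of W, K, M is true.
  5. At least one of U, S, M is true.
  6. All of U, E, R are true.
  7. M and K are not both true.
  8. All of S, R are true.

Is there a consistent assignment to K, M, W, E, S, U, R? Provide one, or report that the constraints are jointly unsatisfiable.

K = False; M = False; W = True; E = True; S = True; U = True; R = True

  (1) {R, E, M, U}: 3/4 true — not all ✓
  (2) {E, W}: all 2 true ✓
  (3) U=T, M=F — not both ✓
  (4) {W, K, M}: 1 true — at least one ✓
  (5) {U, S, M}: 2 true — at least one ✓
  (6) {U, E, R}: all 3 true ✓
  (7) M=F, K=F — not both ✓
  (8) {S, R}: all 2 true ✓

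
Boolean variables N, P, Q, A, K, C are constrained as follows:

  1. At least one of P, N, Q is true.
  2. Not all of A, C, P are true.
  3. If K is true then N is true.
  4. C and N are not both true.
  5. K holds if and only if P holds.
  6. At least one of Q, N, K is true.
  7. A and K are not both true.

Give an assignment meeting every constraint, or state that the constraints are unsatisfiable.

N: True; P: False; Q: True; A: True; K: False; C: False

  (1) {P, N, Q}: 2 true — at least one ✓
  (2) {A, C, P}: 1/3 true — not all ✓
  (3) K=F ⇒ N: vacuous ✓
  (4) C=F, N=T — not both ✓
  (5) K=F, P=F — same ✓
  (6) {Q, N, K}: 2 true — at least one ✓
  (7) A=T, K=F — not both ✓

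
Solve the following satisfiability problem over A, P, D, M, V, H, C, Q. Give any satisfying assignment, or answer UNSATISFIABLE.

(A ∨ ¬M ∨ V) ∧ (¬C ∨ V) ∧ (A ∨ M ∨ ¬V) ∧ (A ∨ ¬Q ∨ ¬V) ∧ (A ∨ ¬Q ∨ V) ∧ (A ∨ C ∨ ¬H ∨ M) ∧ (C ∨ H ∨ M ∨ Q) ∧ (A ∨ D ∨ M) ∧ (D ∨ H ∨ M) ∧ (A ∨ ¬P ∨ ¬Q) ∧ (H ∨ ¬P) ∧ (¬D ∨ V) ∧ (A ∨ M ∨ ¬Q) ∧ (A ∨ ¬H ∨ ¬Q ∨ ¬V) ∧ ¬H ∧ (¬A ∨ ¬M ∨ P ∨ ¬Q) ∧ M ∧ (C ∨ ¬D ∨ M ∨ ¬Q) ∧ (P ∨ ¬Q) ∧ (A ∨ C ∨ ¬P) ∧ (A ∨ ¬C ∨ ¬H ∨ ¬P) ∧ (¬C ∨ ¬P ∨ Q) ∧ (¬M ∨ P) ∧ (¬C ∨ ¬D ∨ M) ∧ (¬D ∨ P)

The formula is unsatisfiable.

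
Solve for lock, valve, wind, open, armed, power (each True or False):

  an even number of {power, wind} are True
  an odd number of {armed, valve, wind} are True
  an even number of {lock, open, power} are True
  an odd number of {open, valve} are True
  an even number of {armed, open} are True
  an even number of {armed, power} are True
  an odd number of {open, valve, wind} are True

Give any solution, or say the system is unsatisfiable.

lock = False, valve = True, wind = False, open = False, armed = False, power = False

{power, wind}: 0 true → even ✓
{armed, valve, wind}: 1 true → odd ✓
{lock, open, power}: 0 true → even ✓
{open, valve}: 1 true → odd ✓
{armed, open}: 0 true → even ✓
{armed, power}: 0 true → even ✓
{open, valve, wind}: 1 true → odd ✓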